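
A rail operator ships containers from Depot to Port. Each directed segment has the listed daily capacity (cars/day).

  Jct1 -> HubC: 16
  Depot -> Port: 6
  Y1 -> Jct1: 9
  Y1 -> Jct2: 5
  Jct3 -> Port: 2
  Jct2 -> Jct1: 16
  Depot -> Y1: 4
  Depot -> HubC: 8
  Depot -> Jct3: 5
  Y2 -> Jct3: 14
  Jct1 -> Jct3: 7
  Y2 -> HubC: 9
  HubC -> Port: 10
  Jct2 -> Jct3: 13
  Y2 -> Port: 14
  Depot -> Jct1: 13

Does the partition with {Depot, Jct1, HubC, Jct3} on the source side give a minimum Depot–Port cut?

No — its capacity is 22, but the minimum cut has capacity 18.

Given cut capacity: 4 + 6 + 10 + 2 = 22.
Augment Depot→Port: bottleneck 6, flow now 6.
Augment Depot→HubC→Port: bottleneck 8, flow now 14.
Augment Depot→Jct3→Port: bottleneck 2, flow now 16.
Augment Depot→Jct1→HubC→Port: bottleneck 2, flow now 18.
No augmenting path remains; maximum flow = 18.
In the residual graph, reachable from Depot: {Depot, Y1, Jct2, Jct1, HubC, Jct3}.
Min-cut edges: Depot→Port (6), HubC→Port (10), Jct3→Port (2); capacity 6 + 10 + 2 = 18.
Cut capacity 22 exceeds the max flow 18, so it is not minimum.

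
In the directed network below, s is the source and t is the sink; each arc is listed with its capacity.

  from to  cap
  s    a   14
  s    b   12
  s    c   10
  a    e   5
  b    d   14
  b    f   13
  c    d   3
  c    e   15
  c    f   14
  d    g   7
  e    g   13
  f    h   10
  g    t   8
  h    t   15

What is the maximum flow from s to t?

Augment s→a→e→g→t: bottleneck 5, flow now 5.
Augment s→b→d→g→t: bottleneck 3, flow now 8.
Augment s→b→f→h→t: bottleneck 9, flow now 17.
Augment s→c→f→h→t: bottleneck 1, flow now 18.
No augmenting path remains; maximum flow = 18.
In the residual graph, reachable from s: {s, a, b, c, d, e, f, g}.
Min-cut edges: f→h (10), g→t (8); capacity 10 + 8 = 18.
This cut is saturated, so no flow can exceed 18.

18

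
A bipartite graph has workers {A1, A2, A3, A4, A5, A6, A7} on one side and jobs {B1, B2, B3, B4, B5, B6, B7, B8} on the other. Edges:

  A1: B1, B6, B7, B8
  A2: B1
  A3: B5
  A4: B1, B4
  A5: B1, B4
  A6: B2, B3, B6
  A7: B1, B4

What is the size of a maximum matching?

5

Unit-capacity flow: source→left, listed edges, right→sink; max matching = max flow.
Augmenting path A1→B1 (+1); matched 1.
Augmenting path A3→B5 (+1); matched 2.
Augmenting path A4→B4 (+1); matched 3.
Augmenting path A6→B2 (+1); matched 4.
Augmenting path A2→B1→A1→B6 (+1); matched 5.
No augmenting path remains; maximum matching = 5.
König certificate: {A1, A3, A6, B1, B4} is a vertex cover of size 5 (every listed pair touches it), so no matching can be larger.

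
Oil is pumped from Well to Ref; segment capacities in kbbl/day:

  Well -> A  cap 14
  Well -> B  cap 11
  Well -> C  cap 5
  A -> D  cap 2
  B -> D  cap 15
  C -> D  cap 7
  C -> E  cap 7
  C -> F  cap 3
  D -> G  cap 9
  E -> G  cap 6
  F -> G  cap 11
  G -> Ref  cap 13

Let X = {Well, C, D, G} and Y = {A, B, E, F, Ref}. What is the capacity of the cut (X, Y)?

Edges leaving {Well, C, D, G}: Well→A (14), Well→B (11), C→E (7), C→F (3), G→Ref (13).
Cut capacity = 14 + 11 + 7 + 3 + 13 = 48.

48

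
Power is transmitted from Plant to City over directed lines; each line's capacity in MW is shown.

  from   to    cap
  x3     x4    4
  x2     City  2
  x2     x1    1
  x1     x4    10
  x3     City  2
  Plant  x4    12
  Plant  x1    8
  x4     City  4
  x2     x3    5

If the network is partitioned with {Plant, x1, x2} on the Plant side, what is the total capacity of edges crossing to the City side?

29

Edges leaving {Plant, x1, x2}: Plant→x4 (12), x1→x4 (10), x2→x3 (5), x2→City (2).
Cut capacity = 12 + 10 + 5 + 2 = 29.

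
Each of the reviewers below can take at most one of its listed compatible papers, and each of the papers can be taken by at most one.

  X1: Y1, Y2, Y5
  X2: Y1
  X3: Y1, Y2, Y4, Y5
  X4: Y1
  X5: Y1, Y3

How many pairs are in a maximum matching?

4

Unit-capacity flow: source→left, listed edges, right→sink; max matching = max flow.
Augmenting path X1→Y1 (+1); matched 1.
Augmenting path X3→Y2 (+1); matched 2.
Augmenting path X5→Y3 (+1); matched 3.
Augmenting path X2→Y1→X1→Y5 (+1); matched 4.
No augmenting path remains; maximum matching = 4.
König certificate: {X1, X3, X5, Y1} is a vertex cover of size 4 (every listed pair touches it), so no matching can be larger.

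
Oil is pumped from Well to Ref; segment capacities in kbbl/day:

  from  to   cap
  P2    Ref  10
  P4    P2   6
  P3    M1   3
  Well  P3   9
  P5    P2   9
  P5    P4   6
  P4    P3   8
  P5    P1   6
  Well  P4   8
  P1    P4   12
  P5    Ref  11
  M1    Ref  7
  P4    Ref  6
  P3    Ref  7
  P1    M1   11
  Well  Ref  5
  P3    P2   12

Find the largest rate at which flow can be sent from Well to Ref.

Augment Well→Ref: bottleneck 5, flow now 5.
Augment Well→P4→Ref: bottleneck 6, flow now 11.
Augment Well→P3→Ref: bottleneck 7, flow now 18.
Augment Well→P4→P2→Ref: bottleneck 2, flow now 20.
Augment Well→P3→M1→Ref: bottleneck 2, flow now 22.
No augmenting path remains; maximum flow = 22.
In the residual graph, reachable from Well: {Well}.
Min-cut edges: Well→P4 (8), Well→P3 (9), Well→Ref (5); capacity 8 + 9 + 5 = 22.
This cut is saturated, so no flow can exceed 22.

22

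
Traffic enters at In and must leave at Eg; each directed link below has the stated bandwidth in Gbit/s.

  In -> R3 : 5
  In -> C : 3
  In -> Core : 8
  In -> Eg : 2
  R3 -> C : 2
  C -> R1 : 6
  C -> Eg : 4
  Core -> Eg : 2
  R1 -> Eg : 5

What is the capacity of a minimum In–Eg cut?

9

Augment In→Eg: bottleneck 2, flow now 2.
Augment In→C→Eg: bottleneck 3, flow now 5.
Augment In→Core→Eg: bottleneck 2, flow now 7.
Augment In→R3→C→Eg: bottleneck 1, flow now 8.
Augment In→R3→C→R1→Eg: bottleneck 1, flow now 9.
No augmenting path remains; maximum flow = 9.
By max-flow min-cut, the minimum cut capacity equals the max flow.
In the residual graph, reachable from In: {In, R3, Core}.
Min-cut edges: In→C (3), In→Eg (2), R3→C (2), Core→Eg (2); capacity 3 + 2 + 2 + 2 = 9.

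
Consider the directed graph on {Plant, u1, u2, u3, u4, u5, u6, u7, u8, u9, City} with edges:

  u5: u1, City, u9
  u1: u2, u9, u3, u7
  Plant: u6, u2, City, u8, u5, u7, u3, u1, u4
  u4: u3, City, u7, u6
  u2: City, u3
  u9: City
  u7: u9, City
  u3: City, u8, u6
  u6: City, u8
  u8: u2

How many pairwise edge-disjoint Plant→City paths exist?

8

Assign every edge capacity 1; by Menger, the answer equals the max flow.
Path Plant→City (+1); total 1.
Path Plant→u2→City (+1); total 2.
Path Plant→u3→City (+1); total 3.
Path Plant→u4→City (+1); total 4.
Path Plant→u5→City (+1); total 5.
Path Plant→u6→City (+1); total 6.
Path Plant→u7→City (+1); total 7.
Path Plant→u1→u9→City (+1); total 8.
No residual Plant→City path; max flow = 8.
Certifying cut of size 8: {Plant→City, Plant→u1, Plant→u4, Plant→u5, Plant→u7, u2→City, u3→City, u6→City}.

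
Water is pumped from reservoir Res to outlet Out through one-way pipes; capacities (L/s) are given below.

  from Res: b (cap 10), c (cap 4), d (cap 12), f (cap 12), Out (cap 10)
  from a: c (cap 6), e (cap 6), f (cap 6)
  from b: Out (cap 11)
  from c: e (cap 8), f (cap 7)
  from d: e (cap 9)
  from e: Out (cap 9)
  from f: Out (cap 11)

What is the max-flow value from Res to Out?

40

Augment Res→Out: bottleneck 10, flow now 10.
Augment Res→b→Out: bottleneck 10, flow now 20.
Augment Res→f→Out: bottleneck 11, flow now 31.
Augment Res→c→e→Out: bottleneck 4, flow now 35.
Augment Res→d→e→Out: bottleneck 5, flow now 40.
No augmenting path remains; maximum flow = 40.
In the residual graph, reachable from Res: {Res, c, d, e, f}.
Min-cut edges: Res→b (10), Res→Out (10), e→Out (9), f→Out (11); capacity 10 + 10 + 9 + 11 = 40.
This cut is saturated, so no flow can exceed 40.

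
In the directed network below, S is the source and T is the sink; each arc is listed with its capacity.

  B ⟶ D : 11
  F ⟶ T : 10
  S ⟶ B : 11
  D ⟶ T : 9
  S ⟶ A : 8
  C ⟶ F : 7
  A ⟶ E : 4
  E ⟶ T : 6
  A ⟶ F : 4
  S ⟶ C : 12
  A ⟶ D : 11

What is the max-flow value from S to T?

23

Augment S→A→D→T: bottleneck 8, flow now 8.
Augment S→B→D→T: bottleneck 1, flow now 9.
Augment S→C→F→T: bottleneck 7, flow now 16.
Augment S→B→D→A→E→T: bottleneck 4, flow now 20. (uses reverse residual edge)
Augment S→B→D→A→F→T: bottleneck 3, flow now 23. (uses reverse residual edge)
No augmenting path remains; maximum flow = 23.
In the residual graph, reachable from S: {S, A, B, C, D, F}.
Min-cut edges: A→E (4), D→T (9), F→T (10); capacity 4 + 9 + 10 = 23.
This cut is saturated, so no flow can exceed 23.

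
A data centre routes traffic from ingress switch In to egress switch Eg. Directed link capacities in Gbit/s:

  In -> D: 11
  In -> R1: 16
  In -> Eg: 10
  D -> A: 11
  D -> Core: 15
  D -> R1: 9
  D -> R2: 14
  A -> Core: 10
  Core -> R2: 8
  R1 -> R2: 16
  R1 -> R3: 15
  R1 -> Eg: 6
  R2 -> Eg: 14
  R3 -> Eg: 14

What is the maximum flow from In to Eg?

37

Augment In→Eg: bottleneck 10, flow now 10.
Augment In→R1→Eg: bottleneck 6, flow now 16.
Augment In→D→R2→Eg: bottleneck 11, flow now 27.
Augment In→R1→R2→Eg: bottleneck 3, flow now 30.
Augment In→R1→R3→Eg: bottleneck 7, flow now 37.
No augmenting path remains; maximum flow = 37.
In the residual graph, reachable from In: {In}.
Min-cut edges: In→D (11), In→R1 (16), In→Eg (10); capacity 11 + 16 + 10 = 37.
This cut is saturated, so no flow can exceed 37.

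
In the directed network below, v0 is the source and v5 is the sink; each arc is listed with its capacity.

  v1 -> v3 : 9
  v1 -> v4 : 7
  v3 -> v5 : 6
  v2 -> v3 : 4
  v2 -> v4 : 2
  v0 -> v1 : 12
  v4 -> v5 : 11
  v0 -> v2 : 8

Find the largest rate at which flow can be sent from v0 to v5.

15

Augment v0→v1→v3→v5: bottleneck 6, flow now 6.
Augment v0→v1→v4→v5: bottleneck 6, flow now 12.
Augment v0→v2→v4→v5: bottleneck 2, flow now 14.
Augment v0→v2→v3→v1→v4→v5: bottleneck 1, flow now 15. (uses reverse residual edge)
No augmenting path remains; maximum flow = 15.
In the residual graph, reachable from v0: {v0, v1, v2, v3}.
Min-cut edges: v1→v4 (7), v2→v4 (2), v3→v5 (6); capacity 7 + 2 + 6 = 15.
This cut is saturated, so no flow can exceed 15.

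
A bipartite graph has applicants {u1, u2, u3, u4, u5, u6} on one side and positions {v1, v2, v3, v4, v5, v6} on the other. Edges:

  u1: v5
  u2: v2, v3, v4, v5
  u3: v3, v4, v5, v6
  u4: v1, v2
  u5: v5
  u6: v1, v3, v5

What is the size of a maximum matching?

Unit-capacity flow: source→left, listed edges, right→sink; max matching = max flow.
Augmenting path u1→v5 (+1); matched 1.
Augmenting path u2→v2 (+1); matched 2.
Augmenting path u3→v3 (+1); matched 3.
Augmenting path u4→v1 (+1); matched 4.
Augmenting path u6→v3→u3→v4 (+1); matched 5.
No augmenting path remains; maximum matching = 5.
König certificate: {u2, u3, u4, u6, v5} is a vertex cover of size 5 (every listed pair touches it), so no matching can be larger.

5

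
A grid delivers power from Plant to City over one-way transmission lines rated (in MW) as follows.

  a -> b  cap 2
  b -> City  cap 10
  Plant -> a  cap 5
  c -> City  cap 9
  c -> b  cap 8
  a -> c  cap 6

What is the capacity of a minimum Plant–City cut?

5

Augment Plant→a→b→City: bottleneck 2, flow now 2.
Augment Plant→a→c→City: bottleneck 3, flow now 5.
No augmenting path remains; maximum flow = 5.
By max-flow min-cut, the minimum cut capacity equals the max flow.
In the residual graph, reachable from Plant: {Plant}.
Min-cut edges: Plant→a (5); capacity 5 = 5.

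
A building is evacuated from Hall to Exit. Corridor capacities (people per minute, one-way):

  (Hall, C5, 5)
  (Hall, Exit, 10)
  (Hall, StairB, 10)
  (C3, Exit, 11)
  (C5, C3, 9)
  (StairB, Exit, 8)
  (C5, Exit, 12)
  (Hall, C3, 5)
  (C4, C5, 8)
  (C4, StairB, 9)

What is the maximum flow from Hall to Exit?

Augment Hall→Exit: bottleneck 10, flow now 10.
Augment Hall→StairB→Exit: bottleneck 8, flow now 18.
Augment Hall→C5→Exit: bottleneck 5, flow now 23.
Augment Hall→C3→Exit: bottleneck 5, flow now 28.
No augmenting path remains; maximum flow = 28.
In the residual graph, reachable from Hall: {Hall, StairB}.
Min-cut edges: Hall→C5 (5), Hall→C3 (5), Hall→Exit (10), StairB→Exit (8); capacity 5 + 5 + 10 + 8 = 28.
This cut is saturated, so no flow can exceed 28.

28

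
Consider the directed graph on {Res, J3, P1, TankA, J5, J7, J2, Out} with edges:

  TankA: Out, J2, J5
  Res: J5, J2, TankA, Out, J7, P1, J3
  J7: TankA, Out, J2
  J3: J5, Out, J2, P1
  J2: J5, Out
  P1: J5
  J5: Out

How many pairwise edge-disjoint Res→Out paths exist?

Assign every edge capacity 1; by Menger, the answer equals the max flow.
Path Res→Out (+1); total 1.
Path Res→J3→Out (+1); total 2.
Path Res→TankA→Out (+1); total 3.
Path Res→J5→Out (+1); total 4.
Path Res→J7→Out (+1); total 5.
Path Res→J2→Out (+1); total 6.
No residual Res→Out path; max flow = 6.
Certifying cut of size 6: {J5→Out, Res→J2, Res→J3, Res→J7, Res→Out, Res→TankA}.

6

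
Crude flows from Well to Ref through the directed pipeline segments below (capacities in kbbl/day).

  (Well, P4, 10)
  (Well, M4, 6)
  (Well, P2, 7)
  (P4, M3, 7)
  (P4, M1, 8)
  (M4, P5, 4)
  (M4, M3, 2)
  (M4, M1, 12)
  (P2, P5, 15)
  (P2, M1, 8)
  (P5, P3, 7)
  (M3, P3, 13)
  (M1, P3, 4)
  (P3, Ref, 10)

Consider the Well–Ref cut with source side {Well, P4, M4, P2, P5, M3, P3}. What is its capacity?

38

Edges leaving {Well, P4, M4, P2, P5, M3, P3}: P4→M1 (8), M4→M1 (12), P2→M1 (8), P3→Ref (10).
Cut capacity = 8 + 12 + 8 + 10 = 38.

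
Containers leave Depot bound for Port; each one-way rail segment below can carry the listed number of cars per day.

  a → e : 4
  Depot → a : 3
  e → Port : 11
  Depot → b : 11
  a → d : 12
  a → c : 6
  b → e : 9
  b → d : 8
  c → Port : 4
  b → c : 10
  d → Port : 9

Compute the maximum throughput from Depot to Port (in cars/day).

14

Augment Depot→a→c→Port: bottleneck 3, flow now 3.
Augment Depot→b→c→Port: bottleneck 1, flow now 4.
Augment Depot→b→d→Port: bottleneck 8, flow now 12.
Augment Depot→b→e→Port: bottleneck 2, flow now 14.
No augmenting path remains; maximum flow = 14.
In the residual graph, reachable from Depot: {Depot}.
Min-cut edges: Depot→a (3), Depot→b (11); capacity 3 + 11 = 14.
This cut is saturated, so no flow can exceed 14.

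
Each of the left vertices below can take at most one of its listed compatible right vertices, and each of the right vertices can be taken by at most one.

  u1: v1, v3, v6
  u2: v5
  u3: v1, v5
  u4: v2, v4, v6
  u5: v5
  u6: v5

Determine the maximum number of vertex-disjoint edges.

4

Unit-capacity flow: source→left, listed edges, right→sink; max matching = max flow.
Augmenting path u1→v1 (+1); matched 1.
Augmenting path u2→v5 (+1); matched 2.
Augmenting path u4→v2 (+1); matched 3.
Augmenting path u3→v1→u1→v3 (+1); matched 4.
No augmenting path remains; maximum matching = 4.
König certificate: {u1, u3, u4, v5} is a vertex cover of size 4 (every listed pair touches it), so no matching can be larger.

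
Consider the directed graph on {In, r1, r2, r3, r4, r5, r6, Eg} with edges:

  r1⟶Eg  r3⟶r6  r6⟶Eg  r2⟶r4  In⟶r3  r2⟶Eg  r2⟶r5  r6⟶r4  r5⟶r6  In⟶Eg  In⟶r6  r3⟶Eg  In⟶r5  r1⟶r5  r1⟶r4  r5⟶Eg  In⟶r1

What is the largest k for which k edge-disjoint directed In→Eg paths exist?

5

Assign every edge capacity 1; by Menger, the answer equals the max flow.
Path In→Eg (+1); total 1.
Path In→r1→Eg (+1); total 2.
Path In→r3→Eg (+1); total 3.
Path In→r5→Eg (+1); total 4.
Path In→r6→Eg (+1); total 5.
No residual In→Eg path; max flow = 5.
Certifying cut of size 5: {In→Eg, In→r1, In→r3, In→r5, In→r6}.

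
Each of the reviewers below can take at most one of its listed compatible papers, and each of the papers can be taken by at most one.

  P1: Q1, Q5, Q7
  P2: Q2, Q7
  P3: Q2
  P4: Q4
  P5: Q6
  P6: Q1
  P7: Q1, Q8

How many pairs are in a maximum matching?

7

Unit-capacity flow: source→left, listed edges, right→sink; max matching = max flow.
Augmenting path P1→Q1 (+1); matched 1.
Augmenting path P2→Q2 (+1); matched 2.
Augmenting path P4→Q4 (+1); matched 3.
Augmenting path P5→Q6 (+1); matched 4.
Augmenting path P7→Q8 (+1); matched 5.
Augmenting path P3→Q2→P2→Q7 (+1); matched 6.
Augmenting path P6→Q1→P1→Q5 (+1); matched 7.
No augmenting path remains; maximum matching = 7.
König certificate: {P1, P2, P3, P4, P5, P6, P7} is a vertex cover of size 7 (every listed pair touches it), so no matching can be larger.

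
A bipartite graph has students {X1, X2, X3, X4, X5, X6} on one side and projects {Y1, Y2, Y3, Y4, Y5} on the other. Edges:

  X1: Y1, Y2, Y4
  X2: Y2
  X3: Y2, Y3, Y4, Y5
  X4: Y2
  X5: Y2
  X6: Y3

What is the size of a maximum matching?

4

Unit-capacity flow: source→left, listed edges, right→sink; max matching = max flow.
Augmenting path X1→Y1 (+1); matched 1.
Augmenting path X2→Y2 (+1); matched 2.
Augmenting path X3→Y3 (+1); matched 3.
Augmenting path X6→Y3→X3→Y4 (+1); matched 4.
No augmenting path remains; maximum matching = 4.
König certificate: {X1, X3, X6, Y2} is a vertex cover of size 4 (every listed pair touches it), so no matching can be larger.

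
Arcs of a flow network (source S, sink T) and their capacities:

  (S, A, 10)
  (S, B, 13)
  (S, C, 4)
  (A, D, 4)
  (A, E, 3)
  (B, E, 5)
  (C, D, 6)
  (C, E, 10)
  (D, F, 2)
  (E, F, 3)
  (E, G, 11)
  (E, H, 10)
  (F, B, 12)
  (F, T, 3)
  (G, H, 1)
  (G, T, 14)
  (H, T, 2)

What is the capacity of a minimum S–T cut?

Augment S→A→D→F→T: bottleneck 2, flow now 2.
Augment S→A→E→F→T: bottleneck 1, flow now 3.
Augment S→A→E→G→T: bottleneck 2, flow now 5.
Augment S→B→E→G→T: bottleneck 5, flow now 10.
Augment S→C→E→G→T: bottleneck 4, flow now 14.
No augmenting path remains; maximum flow = 14.
By max-flow min-cut, the minimum cut capacity equals the max flow.
In the residual graph, reachable from S: {S, A, B, D}.
Min-cut edges: S→C (4), A→E (3), B→E (5), D→F (2); capacity 4 + 3 + 5 + 2 = 14.

14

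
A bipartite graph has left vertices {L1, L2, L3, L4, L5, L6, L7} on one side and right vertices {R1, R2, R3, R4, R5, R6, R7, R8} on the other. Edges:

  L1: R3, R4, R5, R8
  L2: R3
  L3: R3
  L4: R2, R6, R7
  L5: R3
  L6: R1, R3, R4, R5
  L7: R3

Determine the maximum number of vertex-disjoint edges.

4

Unit-capacity flow: source→left, listed edges, right→sink; max matching = max flow.
Augmenting path L1→R3 (+1); matched 1.
Augmenting path L4→R2 (+1); matched 2.
Augmenting path L6→R1 (+1); matched 3.
Augmenting path L2→R3→L1→R4 (+1); matched 4.
No augmenting path remains; maximum matching = 4.
König certificate: {L1, L4, L6, R3} is a vertex cover of size 4 (every listed pair touches it), so no matching can be larger.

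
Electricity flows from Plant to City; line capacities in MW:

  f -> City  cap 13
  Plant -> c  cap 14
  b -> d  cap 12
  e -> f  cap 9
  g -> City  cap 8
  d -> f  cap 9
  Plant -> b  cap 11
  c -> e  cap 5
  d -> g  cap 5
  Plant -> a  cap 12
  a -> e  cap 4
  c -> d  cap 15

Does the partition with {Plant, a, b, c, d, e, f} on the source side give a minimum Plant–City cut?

Given cut capacity: 5 + 13 = 18.
Augment Plant→a→e→f→City: bottleneck 4, flow now 4.
Augment Plant→b→d→f→City: bottleneck 9, flow now 13.
Augment Plant→b→d→g→City: bottleneck 2, flow now 15.
Augment Plant→c→d→g→City: bottleneck 3, flow now 18.
No augmenting path remains; maximum flow = 18.
Cut capacity 18 equals the max flow, so it is a minimum cut.

Yes — it is a minimum cut (capacity 18).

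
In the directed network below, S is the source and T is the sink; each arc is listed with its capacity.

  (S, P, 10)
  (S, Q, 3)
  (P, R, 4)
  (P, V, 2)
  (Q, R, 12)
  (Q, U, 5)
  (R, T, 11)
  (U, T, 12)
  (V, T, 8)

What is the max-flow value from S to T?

9

Augment S→P→R→T: bottleneck 4, flow now 4.
Augment S→P→V→T: bottleneck 2, flow now 6.
Augment S→Q→R→T: bottleneck 3, flow now 9.
No augmenting path remains; maximum flow = 9.
In the residual graph, reachable from S: {S, P}.
Min-cut edges: S→Q (3), P→R (4), P→V (2); capacity 3 + 4 + 2 = 9.
This cut is saturated, so no flow can exceed 9.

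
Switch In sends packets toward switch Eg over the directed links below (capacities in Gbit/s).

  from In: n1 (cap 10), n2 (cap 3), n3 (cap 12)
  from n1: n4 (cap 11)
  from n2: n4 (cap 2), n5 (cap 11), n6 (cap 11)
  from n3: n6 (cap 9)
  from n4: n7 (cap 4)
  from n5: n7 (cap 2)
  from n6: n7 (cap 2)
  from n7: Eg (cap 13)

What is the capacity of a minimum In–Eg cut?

Augment In→n1→n4→n7→Eg: bottleneck 4, flow now 4.
Augment In→n2→n5→n7→Eg: bottleneck 2, flow now 6.
Augment In→n2→n6→n7→Eg: bottleneck 1, flow now 7.
Augment In→n3→n6→n7→Eg: bottleneck 1, flow now 8.
No augmenting path remains; maximum flow = 8.
By max-flow min-cut, the minimum cut capacity equals the max flow.
In the residual graph, reachable from In: {In, n1, n2, n3, n4, n5, n6}.
Min-cut edges: n4→n7 (4), n5→n7 (2), n6→n7 (2); capacity 4 + 2 + 2 = 8.

8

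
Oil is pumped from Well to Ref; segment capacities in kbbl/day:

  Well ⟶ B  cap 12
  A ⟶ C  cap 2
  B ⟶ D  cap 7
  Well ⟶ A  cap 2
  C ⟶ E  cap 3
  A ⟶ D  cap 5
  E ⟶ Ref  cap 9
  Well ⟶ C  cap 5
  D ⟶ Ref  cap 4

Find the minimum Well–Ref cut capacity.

7

Augment Well→A→D→Ref: bottleneck 2, flow now 2.
Augment Well→B→D→Ref: bottleneck 2, flow now 4.
Augment Well→C→E→Ref: bottleneck 3, flow now 7.
No augmenting path remains; maximum flow = 7.
By max-flow min-cut, the minimum cut capacity equals the max flow.
In the residual graph, reachable from Well: {Well, A, B, C, D}.
Min-cut edges: C→E (3), D→Ref (4); capacity 3 + 4 = 7.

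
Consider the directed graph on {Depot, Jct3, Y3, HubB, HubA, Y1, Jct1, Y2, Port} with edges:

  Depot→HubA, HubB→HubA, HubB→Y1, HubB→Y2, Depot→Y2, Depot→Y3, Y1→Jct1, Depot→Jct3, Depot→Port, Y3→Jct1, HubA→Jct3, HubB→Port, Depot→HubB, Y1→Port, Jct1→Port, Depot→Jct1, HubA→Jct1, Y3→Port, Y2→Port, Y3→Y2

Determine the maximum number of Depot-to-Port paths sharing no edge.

5

Assign every edge capacity 1; by Menger, the answer equals the max flow.
Path Depot→Port (+1); total 1.
Path Depot→Y3→Port (+1); total 2.
Path Depot→HubB→Port (+1); total 3.
Path Depot→Jct1→Port (+1); total 4.
Path Depot→Y2→Port (+1); total 5.
No residual Depot→Port path; max flow = 5.
Certifying cut of size 5: {Depot→HubB, Depot→Port, Depot→Y2, Depot→Y3, Jct1→Port}.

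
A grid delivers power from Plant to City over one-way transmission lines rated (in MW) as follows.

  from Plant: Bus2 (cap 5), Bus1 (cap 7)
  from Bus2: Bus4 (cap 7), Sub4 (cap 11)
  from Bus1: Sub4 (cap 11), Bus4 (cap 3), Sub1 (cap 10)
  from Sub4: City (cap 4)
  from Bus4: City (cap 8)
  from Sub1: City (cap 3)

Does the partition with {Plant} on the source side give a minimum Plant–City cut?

Given cut capacity: 5 + 7 = 12.
Augment Plant→Bus2→Sub4→City: bottleneck 4, flow now 4.
Augment Plant→Bus2→Bus4→City: bottleneck 1, flow now 5.
Augment Plant→Bus1→Bus4→City: bottleneck 3, flow now 8.
Augment Plant→Bus1→Sub1→City: bottleneck 3, flow now 11.
Augment Plant→Bus1→Sub4→Bus2→Bus4→City: bottleneck 1, flow now 12. (uses reverse residual edge)
No augmenting path remains; maximum flow = 12.
Cut capacity 12 equals the max flow, so it is a minimum cut.

Yes — it is a minimum cut (capacity 12).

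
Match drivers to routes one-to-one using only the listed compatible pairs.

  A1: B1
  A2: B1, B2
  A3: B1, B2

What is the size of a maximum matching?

Unit-capacity flow: source→left, listed edges, right→sink; max matching = max flow.
Augmenting path A1→B1 (+1); matched 1.
Augmenting path A2→B2 (+1); matched 2.
No augmenting path remains; maximum matching = 2.
König certificate: {B1, B2} is a vertex cover of size 2 (every listed pair touches it), so no matching can be larger.

2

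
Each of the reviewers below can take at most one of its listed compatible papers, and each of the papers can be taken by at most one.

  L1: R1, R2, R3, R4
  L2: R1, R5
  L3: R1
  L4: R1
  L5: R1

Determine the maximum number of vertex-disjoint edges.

Unit-capacity flow: source→left, listed edges, right→sink; max matching = max flow.
Augmenting path L1→R1 (+1); matched 1.
Augmenting path L2→R5 (+1); matched 2.
Augmenting path L3→R1→L1→R2 (+1); matched 3.
No augmenting path remains; maximum matching = 3.
König certificate: {L1, L2, R1} is a vertex cover of size 3 (every listed pair touches it), so no matching can be larger.

3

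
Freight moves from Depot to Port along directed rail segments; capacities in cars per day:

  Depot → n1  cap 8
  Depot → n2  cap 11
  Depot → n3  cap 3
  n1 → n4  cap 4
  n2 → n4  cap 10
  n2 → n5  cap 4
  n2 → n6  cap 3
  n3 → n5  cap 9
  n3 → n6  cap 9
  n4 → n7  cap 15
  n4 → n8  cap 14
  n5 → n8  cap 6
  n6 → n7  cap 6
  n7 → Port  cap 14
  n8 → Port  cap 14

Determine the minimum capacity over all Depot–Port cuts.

18

Augment Depot→n1→n4→n7→Port: bottleneck 4, flow now 4.
Augment Depot→n2→n4→n7→Port: bottleneck 10, flow now 14.
Augment Depot→n2→n5→n8→Port: bottleneck 1, flow now 15.
Augment Depot→n3→n5→n8→Port: bottleneck 3, flow now 18.
No augmenting path remains; maximum flow = 18.
By max-flow min-cut, the minimum cut capacity equals the max flow.
In the residual graph, reachable from Depot: {Depot, n1}.
Min-cut edges: Depot→n2 (11), Depot→n3 (3), n1→n4 (4); capacity 11 + 3 + 4 = 18.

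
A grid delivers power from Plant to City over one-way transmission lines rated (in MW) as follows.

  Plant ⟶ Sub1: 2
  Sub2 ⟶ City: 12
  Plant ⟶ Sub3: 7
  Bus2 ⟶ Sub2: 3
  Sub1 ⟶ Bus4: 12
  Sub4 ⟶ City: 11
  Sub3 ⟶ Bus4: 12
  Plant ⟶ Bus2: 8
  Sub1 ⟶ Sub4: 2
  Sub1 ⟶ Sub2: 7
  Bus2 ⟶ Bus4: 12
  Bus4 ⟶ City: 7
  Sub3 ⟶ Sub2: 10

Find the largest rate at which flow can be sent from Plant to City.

Augment Plant→Sub3→Bus4→City: bottleneck 7, flow now 7.
Augment Plant→Sub1→Sub4→City: bottleneck 2, flow now 9.
Augment Plant→Bus2→Sub2→City: bottleneck 3, flow now 12.
Augment Plant→Bus2→Bus4→Sub3→Sub2→City: bottleneck 5, flow now 17. (uses reverse residual edge)
No augmenting path remains; maximum flow = 17.
In the residual graph, reachable from Plant: {Plant}.
Min-cut edges: Plant→Sub3 (7), Plant→Sub1 (2), Plant→Bus2 (8); capacity 7 + 2 + 8 = 17.
This cut is saturated, so no flow can exceed 17.

17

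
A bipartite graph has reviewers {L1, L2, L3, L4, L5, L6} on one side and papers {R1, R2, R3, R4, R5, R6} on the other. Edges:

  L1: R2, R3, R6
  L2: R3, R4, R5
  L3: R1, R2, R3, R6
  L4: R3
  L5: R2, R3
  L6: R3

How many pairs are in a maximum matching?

Unit-capacity flow: source→left, listed edges, right→sink; max matching = max flow.
Augmenting path L1→R2 (+1); matched 1.
Augmenting path L2→R3 (+1); matched 2.
Augmenting path L3→R1 (+1); matched 3.
Augmenting path L4→R3→L2→R4 (+1); matched 4.
Augmenting path L5→R2→L1→R6 (+1); matched 5.
No augmenting path remains; maximum matching = 5.
König certificate: {L1, L2, L3, L5, R3} is a vertex cover of size 5 (every listed pair touches it), so no matching can be larger.

5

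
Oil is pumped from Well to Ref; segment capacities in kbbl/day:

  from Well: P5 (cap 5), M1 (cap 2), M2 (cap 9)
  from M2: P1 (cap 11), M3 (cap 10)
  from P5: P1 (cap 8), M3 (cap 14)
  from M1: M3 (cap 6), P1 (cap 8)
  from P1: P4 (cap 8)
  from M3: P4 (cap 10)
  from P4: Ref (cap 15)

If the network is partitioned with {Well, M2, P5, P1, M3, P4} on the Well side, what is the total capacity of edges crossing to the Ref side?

17

Edges leaving {Well, M2, P5, P1, M3, P4}: Well→M1 (2), P4→Ref (15).
Cut capacity = 2 + 15 = 17.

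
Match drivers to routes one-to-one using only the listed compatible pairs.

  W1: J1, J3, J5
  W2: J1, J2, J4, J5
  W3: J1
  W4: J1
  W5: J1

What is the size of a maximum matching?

3

Unit-capacity flow: source→left, listed edges, right→sink; max matching = max flow.
Augmenting path W1→J1 (+1); matched 1.
Augmenting path W2→J2 (+1); matched 2.
Augmenting path W3→J1→W1→J3 (+1); matched 3.
No augmenting path remains; maximum matching = 3.
König certificate: {W1, W2, J1} is a vertex cover of size 3 (every listed pair touches it), so no matching can be larger.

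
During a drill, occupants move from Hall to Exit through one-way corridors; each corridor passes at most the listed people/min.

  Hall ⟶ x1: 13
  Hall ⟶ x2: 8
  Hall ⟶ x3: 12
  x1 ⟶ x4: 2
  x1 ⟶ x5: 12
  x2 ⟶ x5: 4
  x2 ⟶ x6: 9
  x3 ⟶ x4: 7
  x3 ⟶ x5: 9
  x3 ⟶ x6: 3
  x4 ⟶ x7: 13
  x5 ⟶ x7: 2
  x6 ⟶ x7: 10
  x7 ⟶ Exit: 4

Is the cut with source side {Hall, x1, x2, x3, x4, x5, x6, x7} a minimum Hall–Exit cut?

Given cut capacity: 4 = 4.
Augment Hall→x1→x4→x7→Exit: bottleneck 2, flow now 2.
Augment Hall→x1→x5→x7→Exit: bottleneck 2, flow now 4.
No augmenting path remains; maximum flow = 4.
Cut capacity 4 equals the max flow, so it is a minimum cut.

Yes — it is a minimum cut (capacity 4).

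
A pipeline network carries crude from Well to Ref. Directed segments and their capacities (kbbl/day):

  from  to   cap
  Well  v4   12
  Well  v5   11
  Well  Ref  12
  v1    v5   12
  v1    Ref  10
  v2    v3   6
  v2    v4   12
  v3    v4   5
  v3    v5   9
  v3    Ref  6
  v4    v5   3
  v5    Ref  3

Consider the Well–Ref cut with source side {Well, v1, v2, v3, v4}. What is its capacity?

Edges leaving {Well, v1, v2, v3, v4}: Well→v5 (11), Well→Ref (12), v1→v5 (12), v1→Ref (10), v3→v5 (9), v3→Ref (6), v4→v5 (3).
Cut capacity = 11 + 12 + 12 + 10 + 9 + 6 + 3 = 63.

63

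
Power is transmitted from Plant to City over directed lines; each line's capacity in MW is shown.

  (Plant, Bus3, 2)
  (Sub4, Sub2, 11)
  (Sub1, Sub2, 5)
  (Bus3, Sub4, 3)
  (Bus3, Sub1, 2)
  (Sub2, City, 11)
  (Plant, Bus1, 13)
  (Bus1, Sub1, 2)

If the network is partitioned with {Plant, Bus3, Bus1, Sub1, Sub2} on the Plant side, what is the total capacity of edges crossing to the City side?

Edges leaving {Plant, Bus3, Bus1, Sub1, Sub2}: Bus3→Sub4 (3), Sub2→City (11).
Cut capacity = 3 + 11 = 14.

14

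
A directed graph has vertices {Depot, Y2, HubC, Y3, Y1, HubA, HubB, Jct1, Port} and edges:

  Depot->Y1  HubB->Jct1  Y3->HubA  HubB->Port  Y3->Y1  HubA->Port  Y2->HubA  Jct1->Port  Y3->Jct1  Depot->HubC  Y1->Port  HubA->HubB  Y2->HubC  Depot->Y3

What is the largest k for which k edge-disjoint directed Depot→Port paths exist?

2

Assign every edge capacity 1; by Menger, the answer equals the max flow.
Path Depot→Y1→Port (+1); total 1.
Path Depot→Y3→HubA→Port (+1); total 2.
No residual Depot→Port path; max flow = 2.
Certifying cut of size 2: {Depot→Y1, Depot→Y3}.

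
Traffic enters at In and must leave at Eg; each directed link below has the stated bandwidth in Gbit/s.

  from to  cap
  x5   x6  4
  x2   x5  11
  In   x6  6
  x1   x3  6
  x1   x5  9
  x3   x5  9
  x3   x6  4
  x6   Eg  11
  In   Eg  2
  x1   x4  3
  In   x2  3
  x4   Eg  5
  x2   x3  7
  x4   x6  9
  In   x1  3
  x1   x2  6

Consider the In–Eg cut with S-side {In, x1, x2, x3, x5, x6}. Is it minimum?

No — its capacity is 16, but the minimum cut has capacity 14.

Given cut capacity: 2 + 3 + 11 = 16.
Augment In→Eg: bottleneck 2, flow now 2.
Augment In→x6→Eg: bottleneck 6, flow now 8.
Augment In→x1→x4→Eg: bottleneck 3, flow now 11.
Augment In→x2→x3→x6→Eg: bottleneck 3, flow now 14.
No augmenting path remains; maximum flow = 14.
In the residual graph, reachable from In: {In}.
Min-cut edges: In→x1 (3), In→x2 (3), In→x6 (6), In→Eg (2); capacity 3 + 3 + 6 + 2 = 14.
Cut capacity 16 exceeds the max flow 14, so it is not minimum.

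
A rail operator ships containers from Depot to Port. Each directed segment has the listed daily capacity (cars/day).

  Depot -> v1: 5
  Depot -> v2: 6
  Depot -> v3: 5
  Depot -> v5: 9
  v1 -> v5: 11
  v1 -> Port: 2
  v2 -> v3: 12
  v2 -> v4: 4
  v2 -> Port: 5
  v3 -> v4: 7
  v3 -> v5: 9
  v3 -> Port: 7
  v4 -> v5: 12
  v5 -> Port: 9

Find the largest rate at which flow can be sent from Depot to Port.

Augment Depot→v1→Port: bottleneck 2, flow now 2.
Augment Depot→v2→Port: bottleneck 5, flow now 7.
Augment Depot→v3→Port: bottleneck 5, flow now 12.
Augment Depot→v5→Port: bottleneck 9, flow now 21.
Augment Depot→v2→v3→Port: bottleneck 1, flow now 22.
No augmenting path remains; maximum flow = 22.
In the residual graph, reachable from Depot: {Depot, v1, v5}.
Min-cut edges: Depot→v2 (6), Depot→v3 (5), v1→Port (2), v5→Port (9); capacity 6 + 5 + 2 + 9 = 22.
This cut is saturated, so no flow can exceed 22.

22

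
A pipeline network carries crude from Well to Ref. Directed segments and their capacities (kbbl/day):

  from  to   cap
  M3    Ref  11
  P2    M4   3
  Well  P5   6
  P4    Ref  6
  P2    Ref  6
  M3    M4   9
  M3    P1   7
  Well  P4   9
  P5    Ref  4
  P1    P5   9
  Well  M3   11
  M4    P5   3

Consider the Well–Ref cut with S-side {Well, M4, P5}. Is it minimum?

No — its capacity is 24, but the minimum cut has capacity 21.

Given cut capacity: 11 + 9 + 4 = 24.
Augment Well→M3→Ref: bottleneck 11, flow now 11.
Augment Well→P4→Ref: bottleneck 6, flow now 17.
Augment Well→P5→Ref: bottleneck 4, flow now 21.
No augmenting path remains; maximum flow = 21.
In the residual graph, reachable from Well: {Well, P4, P5}.
Min-cut edges: Well→M3 (11), P4→Ref (6), P5→Ref (4); capacity 11 + 6 + 4 = 21.
Cut capacity 24 exceeds the max flow 21, so it is not minimum.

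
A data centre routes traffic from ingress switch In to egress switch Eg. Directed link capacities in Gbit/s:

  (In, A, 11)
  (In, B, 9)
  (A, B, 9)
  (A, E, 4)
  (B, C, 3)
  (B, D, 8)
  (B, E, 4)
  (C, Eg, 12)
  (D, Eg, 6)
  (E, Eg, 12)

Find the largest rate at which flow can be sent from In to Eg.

Augment In→A→E→Eg: bottleneck 4, flow now 4.
Augment In→B→C→Eg: bottleneck 3, flow now 7.
Augment In→B→D→Eg: bottleneck 6, flow now 13.
Augment In→A→B→E→Eg: bottleneck 4, flow now 17.
No augmenting path remains; maximum flow = 17.
In the residual graph, reachable from In: {In, A, B, D}.
Min-cut edges: A→E (4), B→C (3), B→E (4), D→Eg (6); capacity 4 + 3 + 4 + 6 = 17.
This cut is saturated, so no flow can exceed 17.

17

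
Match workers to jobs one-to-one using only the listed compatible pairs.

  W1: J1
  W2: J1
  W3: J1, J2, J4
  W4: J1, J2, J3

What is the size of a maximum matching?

Unit-capacity flow: source→left, listed edges, right→sink; max matching = max flow.
Augmenting path W1→J1 (+1); matched 1.
Augmenting path W3→J2 (+1); matched 2.
Augmenting path W4→J3 (+1); matched 3.
No augmenting path remains; maximum matching = 3.
König certificate: {W3, W4, J1} is a vertex cover of size 3 (every listed pair touches it), so no matching can be larger.

3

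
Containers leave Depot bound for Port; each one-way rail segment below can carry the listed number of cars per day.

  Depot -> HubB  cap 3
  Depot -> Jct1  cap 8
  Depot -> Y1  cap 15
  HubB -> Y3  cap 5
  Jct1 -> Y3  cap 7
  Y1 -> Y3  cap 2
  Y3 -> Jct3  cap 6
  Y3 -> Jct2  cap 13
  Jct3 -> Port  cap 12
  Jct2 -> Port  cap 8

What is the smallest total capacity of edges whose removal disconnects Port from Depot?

12

Augment Depot→HubB→Y3→Jct3→Port: bottleneck 3, flow now 3.
Augment Depot→Jct1→Y3→Jct3→Port: bottleneck 3, flow now 6.
Augment Depot→Jct1→Y3→Jct2→Port: bottleneck 4, flow now 10.
Augment Depot→Y1→Y3→Jct2→Port: bottleneck 2, flow now 12.
No augmenting path remains; maximum flow = 12.
By max-flow min-cut, the minimum cut capacity equals the max flow.
In the residual graph, reachable from Depot: {Depot, Jct1, Y1}.
Min-cut edges: Depot→HubB (3), Jct1→Y3 (7), Y1→Y3 (2); capacity 3 + 7 + 2 = 12.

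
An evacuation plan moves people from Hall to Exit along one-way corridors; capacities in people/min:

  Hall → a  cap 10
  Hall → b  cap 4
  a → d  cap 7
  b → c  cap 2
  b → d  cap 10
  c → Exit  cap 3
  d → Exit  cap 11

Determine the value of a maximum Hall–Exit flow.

11

Augment Hall→a→d→Exit: bottleneck 7, flow now 7.
Augment Hall→b→c→Exit: bottleneck 2, flow now 9.
Augment Hall→b→d→Exit: bottleneck 2, flow now 11.
No augmenting path remains; maximum flow = 11.
In the residual graph, reachable from Hall: {Hall, a}.
Min-cut edges: Hall→b (4), a→d (7); capacity 4 + 7 = 11.
This cut is saturated, so no flow can exceed 11.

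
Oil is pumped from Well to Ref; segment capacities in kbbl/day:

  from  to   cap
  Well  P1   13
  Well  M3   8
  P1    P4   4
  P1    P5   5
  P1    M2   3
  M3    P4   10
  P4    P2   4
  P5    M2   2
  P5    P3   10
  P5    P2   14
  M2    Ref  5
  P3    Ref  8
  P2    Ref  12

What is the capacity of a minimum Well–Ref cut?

12

Augment Well→P1→M2→Ref: bottleneck 3, flow now 3.
Augment Well→P1→P4→P2→Ref: bottleneck 4, flow now 7.
Augment Well→P1→P5→M2→Ref: bottleneck 2, flow now 9.
Augment Well→P1→P5→P3→Ref: bottleneck 3, flow now 12.
No augmenting path remains; maximum flow = 12.
By max-flow min-cut, the minimum cut capacity equals the max flow.
In the residual graph, reachable from Well: {Well, P1, M3, P4}.
Min-cut edges: P1→P5 (5), P1→M2 (3), P4→P2 (4); capacity 5 + 3 + 4 = 12.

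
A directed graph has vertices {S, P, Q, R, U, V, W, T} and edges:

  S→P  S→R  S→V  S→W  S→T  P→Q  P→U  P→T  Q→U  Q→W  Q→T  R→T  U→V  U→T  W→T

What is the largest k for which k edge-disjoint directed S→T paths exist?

4

Assign every edge capacity 1; by Menger, the answer equals the max flow.
Path S→T (+1); total 1.
Path S→P→T (+1); total 2.
Path S→R→T (+1); total 3.
Path S→W→T (+1); total 4.
No residual S→T path; max flow = 4.
Certifying cut of size 4: {S→P, S→R, S→T, S→W}.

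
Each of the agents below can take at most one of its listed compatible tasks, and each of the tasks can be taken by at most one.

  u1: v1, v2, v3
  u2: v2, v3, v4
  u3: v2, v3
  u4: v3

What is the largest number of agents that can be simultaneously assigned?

Unit-capacity flow: source→left, listed edges, right→sink; max matching = max flow.
Augmenting path u1→v1 (+1); matched 1.
Augmenting path u2→v2 (+1); matched 2.
Augmenting path u3→v3 (+1); matched 3.
Augmenting path u4→v3→u3→v2→u2→v4 (+1); matched 4.
No augmenting path remains; maximum matching = 4.
König certificate: {u1, u2, u3, u4} is a vertex cover of size 4 (every listed pair touches it), so no matching can be larger.

4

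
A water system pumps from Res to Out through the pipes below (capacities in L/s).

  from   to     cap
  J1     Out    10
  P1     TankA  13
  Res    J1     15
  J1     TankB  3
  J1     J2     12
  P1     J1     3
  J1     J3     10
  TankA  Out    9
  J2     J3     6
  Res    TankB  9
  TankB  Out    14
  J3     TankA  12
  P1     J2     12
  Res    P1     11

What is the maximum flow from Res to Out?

31

Augment Res→J1→Out: bottleneck 10, flow now 10.
Augment Res→TankB→Out: bottleneck 9, flow now 19.
Augment Res→J1→TankB→Out: bottleneck 3, flow now 22.
Augment Res→P1→TankA→Out: bottleneck 9, flow now 31.
No augmenting path remains; maximum flow = 31.
In the residual graph, reachable from Res: {Res, J1, P1, J2, J3, TankA}.
Min-cut edges: Res→TankB (9), J1→TankB (3), J1→Out (10), TankA→Out (9); capacity 9 + 3 + 10 + 9 = 31.
This cut is saturated, so no flow can exceed 31.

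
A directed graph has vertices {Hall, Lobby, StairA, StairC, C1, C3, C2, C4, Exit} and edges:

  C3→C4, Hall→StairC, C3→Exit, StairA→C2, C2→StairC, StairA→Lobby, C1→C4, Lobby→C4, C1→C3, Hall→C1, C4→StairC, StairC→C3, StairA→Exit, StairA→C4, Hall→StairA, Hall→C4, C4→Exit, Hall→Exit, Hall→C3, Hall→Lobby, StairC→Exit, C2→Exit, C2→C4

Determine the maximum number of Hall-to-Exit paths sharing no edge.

5

Assign every edge capacity 1; by Menger, the answer equals the max flow.
Path Hall→Exit (+1); total 1.
Path Hall→StairA→Exit (+1); total 2.
Path Hall→StairC→Exit (+1); total 3.
Path Hall→C3→Exit (+1); total 4.
Path Hall→C4→Exit (+1); total 5.
No residual Hall→Exit path; max flow = 5.
Certifying cut of size 5: {C3→Exit, C4→Exit, Hall→Exit, Hall→StairA, StairC→Exit}.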